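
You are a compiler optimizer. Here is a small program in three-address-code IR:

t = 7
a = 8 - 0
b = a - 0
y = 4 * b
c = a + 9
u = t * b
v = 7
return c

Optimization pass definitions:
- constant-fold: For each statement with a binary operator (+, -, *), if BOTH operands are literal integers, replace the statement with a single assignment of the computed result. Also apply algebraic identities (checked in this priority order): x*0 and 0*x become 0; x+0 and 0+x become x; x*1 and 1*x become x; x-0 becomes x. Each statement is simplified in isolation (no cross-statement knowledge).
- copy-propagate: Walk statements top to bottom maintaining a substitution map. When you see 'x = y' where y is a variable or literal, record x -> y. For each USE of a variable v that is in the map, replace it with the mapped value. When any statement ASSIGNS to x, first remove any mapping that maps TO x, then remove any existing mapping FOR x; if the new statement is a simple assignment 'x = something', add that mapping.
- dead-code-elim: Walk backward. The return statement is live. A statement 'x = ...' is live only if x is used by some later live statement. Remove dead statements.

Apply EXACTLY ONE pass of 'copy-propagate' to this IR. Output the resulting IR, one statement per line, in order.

Answer: t = 7
a = 8 - 0
b = a - 0
y = 4 * b
c = a + 9
u = 7 * b
v = 7
return c

Derivation:
Applying copy-propagate statement-by-statement:
  [1] t = 7  (unchanged)
  [2] a = 8 - 0  (unchanged)
  [3] b = a - 0  (unchanged)
  [4] y = 4 * b  (unchanged)
  [5] c = a + 9  (unchanged)
  [6] u = t * b  -> u = 7 * b
  [7] v = 7  (unchanged)
  [8] return c  (unchanged)
Result (8 stmts):
  t = 7
  a = 8 - 0
  b = a - 0
  y = 4 * b
  c = a + 9
  u = 7 * b
  v = 7
  return c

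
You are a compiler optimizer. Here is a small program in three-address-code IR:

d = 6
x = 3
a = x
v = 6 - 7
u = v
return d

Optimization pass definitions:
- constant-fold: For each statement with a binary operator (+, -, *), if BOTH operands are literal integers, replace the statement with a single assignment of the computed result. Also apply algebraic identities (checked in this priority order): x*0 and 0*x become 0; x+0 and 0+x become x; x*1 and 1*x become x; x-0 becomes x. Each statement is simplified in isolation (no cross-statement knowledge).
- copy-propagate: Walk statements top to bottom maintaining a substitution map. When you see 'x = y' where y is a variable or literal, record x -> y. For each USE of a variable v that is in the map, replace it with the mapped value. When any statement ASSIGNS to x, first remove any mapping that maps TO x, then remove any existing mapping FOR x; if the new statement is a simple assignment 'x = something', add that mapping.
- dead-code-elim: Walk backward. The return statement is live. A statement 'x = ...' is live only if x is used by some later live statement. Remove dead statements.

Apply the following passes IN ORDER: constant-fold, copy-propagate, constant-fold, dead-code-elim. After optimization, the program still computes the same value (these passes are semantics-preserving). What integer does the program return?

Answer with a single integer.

Initial IR:
  d = 6
  x = 3
  a = x
  v = 6 - 7
  u = v
  return d
After constant-fold (6 stmts):
  d = 6
  x = 3
  a = x
  v = -1
  u = v
  return d
After copy-propagate (6 stmts):
  d = 6
  x = 3
  a = 3
  v = -1
  u = -1
  return 6
After constant-fold (6 stmts):
  d = 6
  x = 3
  a = 3
  v = -1
  u = -1
  return 6
After dead-code-elim (1 stmts):
  return 6
Evaluate:
  d = 6  =>  d = 6
  x = 3  =>  x = 3
  a = x  =>  a = 3
  v = 6 - 7  =>  v = -1
  u = v  =>  u = -1
  return d = 6

Answer: 6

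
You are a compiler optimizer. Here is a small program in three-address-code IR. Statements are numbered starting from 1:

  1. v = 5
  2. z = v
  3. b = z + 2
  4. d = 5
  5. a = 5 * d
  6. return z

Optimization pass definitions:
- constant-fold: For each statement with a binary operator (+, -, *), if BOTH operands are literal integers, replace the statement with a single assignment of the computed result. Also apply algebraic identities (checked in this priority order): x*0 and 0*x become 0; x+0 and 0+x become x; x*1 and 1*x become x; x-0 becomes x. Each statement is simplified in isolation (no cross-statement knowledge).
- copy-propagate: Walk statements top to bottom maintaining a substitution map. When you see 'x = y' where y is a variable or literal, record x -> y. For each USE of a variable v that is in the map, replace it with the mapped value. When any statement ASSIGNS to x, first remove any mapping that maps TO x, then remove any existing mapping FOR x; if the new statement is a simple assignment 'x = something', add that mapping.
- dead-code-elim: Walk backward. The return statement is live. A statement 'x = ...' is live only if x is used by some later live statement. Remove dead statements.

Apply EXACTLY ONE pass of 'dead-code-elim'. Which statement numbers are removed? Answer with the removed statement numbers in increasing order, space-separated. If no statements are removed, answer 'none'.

Answer: 3 4 5

Derivation:
Backward liveness scan:
Stmt 1 'v = 5': KEEP (v is live); live-in = []
Stmt 2 'z = v': KEEP (z is live); live-in = ['v']
Stmt 3 'b = z + 2': DEAD (b not in live set ['z'])
Stmt 4 'd = 5': DEAD (d not in live set ['z'])
Stmt 5 'a = 5 * d': DEAD (a not in live set ['z'])
Stmt 6 'return z': KEEP (return); live-in = ['z']
Removed statement numbers: [3, 4, 5]
Surviving IR:
  v = 5
  z = v
  return z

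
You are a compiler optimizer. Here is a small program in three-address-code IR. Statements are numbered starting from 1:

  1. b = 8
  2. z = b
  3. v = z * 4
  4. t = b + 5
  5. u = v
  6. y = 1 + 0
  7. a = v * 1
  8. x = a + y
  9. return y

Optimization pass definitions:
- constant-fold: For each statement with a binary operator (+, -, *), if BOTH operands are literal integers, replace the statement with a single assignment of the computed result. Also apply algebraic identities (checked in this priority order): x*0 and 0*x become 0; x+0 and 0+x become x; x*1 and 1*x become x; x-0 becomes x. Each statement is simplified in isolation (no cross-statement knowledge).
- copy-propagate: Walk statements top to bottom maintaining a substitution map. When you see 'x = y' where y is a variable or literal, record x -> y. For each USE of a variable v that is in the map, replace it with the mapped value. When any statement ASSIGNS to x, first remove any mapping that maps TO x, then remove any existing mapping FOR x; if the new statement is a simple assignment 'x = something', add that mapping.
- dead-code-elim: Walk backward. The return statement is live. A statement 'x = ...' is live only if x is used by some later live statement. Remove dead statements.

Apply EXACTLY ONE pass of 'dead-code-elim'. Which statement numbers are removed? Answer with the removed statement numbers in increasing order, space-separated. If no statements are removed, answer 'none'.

Backward liveness scan:
Stmt 1 'b = 8': DEAD (b not in live set [])
Stmt 2 'z = b': DEAD (z not in live set [])
Stmt 3 'v = z * 4': DEAD (v not in live set [])
Stmt 4 't = b + 5': DEAD (t not in live set [])
Stmt 5 'u = v': DEAD (u not in live set [])
Stmt 6 'y = 1 + 0': KEEP (y is live); live-in = []
Stmt 7 'a = v * 1': DEAD (a not in live set ['y'])
Stmt 8 'x = a + y': DEAD (x not in live set ['y'])
Stmt 9 'return y': KEEP (return); live-in = ['y']
Removed statement numbers: [1, 2, 3, 4, 5, 7, 8]
Surviving IR:
  y = 1 + 0
  return y

Answer: 1 2 3 4 5 7 8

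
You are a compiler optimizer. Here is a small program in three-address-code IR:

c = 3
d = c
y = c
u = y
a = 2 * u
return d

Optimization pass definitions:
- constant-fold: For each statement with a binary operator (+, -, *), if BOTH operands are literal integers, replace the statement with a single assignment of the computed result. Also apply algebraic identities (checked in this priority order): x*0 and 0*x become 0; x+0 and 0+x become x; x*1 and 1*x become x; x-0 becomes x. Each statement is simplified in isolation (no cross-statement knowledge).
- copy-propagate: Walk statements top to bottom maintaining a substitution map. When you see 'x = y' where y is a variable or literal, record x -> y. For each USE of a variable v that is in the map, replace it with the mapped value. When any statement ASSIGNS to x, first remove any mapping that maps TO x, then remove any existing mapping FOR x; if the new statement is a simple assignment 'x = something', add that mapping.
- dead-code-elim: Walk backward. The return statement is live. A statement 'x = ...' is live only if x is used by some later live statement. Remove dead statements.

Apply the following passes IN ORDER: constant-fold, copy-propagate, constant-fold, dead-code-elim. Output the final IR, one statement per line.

Initial IR:
  c = 3
  d = c
  y = c
  u = y
  a = 2 * u
  return d
After constant-fold (6 stmts):
  c = 3
  d = c
  y = c
  u = y
  a = 2 * u
  return d
After copy-propagate (6 stmts):
  c = 3
  d = 3
  y = 3
  u = 3
  a = 2 * 3
  return 3
After constant-fold (6 stmts):
  c = 3
  d = 3
  y = 3
  u = 3
  a = 6
  return 3
After dead-code-elim (1 stmts):
  return 3

Answer: return 3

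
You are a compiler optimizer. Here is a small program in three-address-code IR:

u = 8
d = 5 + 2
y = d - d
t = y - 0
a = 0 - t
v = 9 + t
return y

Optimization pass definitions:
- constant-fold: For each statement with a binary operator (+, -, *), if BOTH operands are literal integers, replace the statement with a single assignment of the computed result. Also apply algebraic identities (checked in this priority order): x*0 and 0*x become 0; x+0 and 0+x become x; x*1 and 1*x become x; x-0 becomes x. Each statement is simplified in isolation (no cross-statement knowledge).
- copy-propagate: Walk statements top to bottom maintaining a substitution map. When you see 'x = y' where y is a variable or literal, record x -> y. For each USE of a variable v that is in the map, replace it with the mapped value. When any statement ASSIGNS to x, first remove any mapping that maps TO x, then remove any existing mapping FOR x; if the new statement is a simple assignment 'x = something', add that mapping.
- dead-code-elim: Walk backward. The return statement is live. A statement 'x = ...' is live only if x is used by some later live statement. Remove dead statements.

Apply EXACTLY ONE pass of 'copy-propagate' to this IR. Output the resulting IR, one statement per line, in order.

Answer: u = 8
d = 5 + 2
y = d - d
t = y - 0
a = 0 - t
v = 9 + t
return y

Derivation:
Applying copy-propagate statement-by-statement:
  [1] u = 8  (unchanged)
  [2] d = 5 + 2  (unchanged)
  [3] y = d - d  (unchanged)
  [4] t = y - 0  (unchanged)
  [5] a = 0 - t  (unchanged)
  [6] v = 9 + t  (unchanged)
  [7] return y  (unchanged)
Result (7 stmts):
  u = 8
  d = 5 + 2
  y = d - d
  t = y - 0
  a = 0 - t
  v = 9 + t
  return y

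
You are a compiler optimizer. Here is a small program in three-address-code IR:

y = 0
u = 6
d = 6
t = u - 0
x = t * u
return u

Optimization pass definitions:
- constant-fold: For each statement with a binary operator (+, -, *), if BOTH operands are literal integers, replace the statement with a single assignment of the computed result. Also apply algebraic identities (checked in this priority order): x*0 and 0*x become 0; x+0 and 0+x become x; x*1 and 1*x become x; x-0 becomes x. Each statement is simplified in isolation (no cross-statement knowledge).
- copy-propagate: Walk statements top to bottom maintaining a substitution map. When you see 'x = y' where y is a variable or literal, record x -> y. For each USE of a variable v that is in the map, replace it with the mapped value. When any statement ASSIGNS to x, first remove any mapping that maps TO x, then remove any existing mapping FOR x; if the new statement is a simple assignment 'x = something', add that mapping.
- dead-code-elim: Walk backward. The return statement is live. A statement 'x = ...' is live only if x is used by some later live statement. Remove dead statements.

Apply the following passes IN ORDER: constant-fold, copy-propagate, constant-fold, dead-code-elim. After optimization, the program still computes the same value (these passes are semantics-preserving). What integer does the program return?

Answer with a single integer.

Initial IR:
  y = 0
  u = 6
  d = 6
  t = u - 0
  x = t * u
  return u
After constant-fold (6 stmts):
  y = 0
  u = 6
  d = 6
  t = u
  x = t * u
  return u
After copy-propagate (6 stmts):
  y = 0
  u = 6
  d = 6
  t = 6
  x = 6 * 6
  return 6
After constant-fold (6 stmts):
  y = 0
  u = 6
  d = 6
  t = 6
  x = 36
  return 6
After dead-code-elim (1 stmts):
  return 6
Evaluate:
  y = 0  =>  y = 0
  u = 6  =>  u = 6
  d = 6  =>  d = 6
  t = u - 0  =>  t = 6
  x = t * u  =>  x = 36
  return u = 6

Answer: 6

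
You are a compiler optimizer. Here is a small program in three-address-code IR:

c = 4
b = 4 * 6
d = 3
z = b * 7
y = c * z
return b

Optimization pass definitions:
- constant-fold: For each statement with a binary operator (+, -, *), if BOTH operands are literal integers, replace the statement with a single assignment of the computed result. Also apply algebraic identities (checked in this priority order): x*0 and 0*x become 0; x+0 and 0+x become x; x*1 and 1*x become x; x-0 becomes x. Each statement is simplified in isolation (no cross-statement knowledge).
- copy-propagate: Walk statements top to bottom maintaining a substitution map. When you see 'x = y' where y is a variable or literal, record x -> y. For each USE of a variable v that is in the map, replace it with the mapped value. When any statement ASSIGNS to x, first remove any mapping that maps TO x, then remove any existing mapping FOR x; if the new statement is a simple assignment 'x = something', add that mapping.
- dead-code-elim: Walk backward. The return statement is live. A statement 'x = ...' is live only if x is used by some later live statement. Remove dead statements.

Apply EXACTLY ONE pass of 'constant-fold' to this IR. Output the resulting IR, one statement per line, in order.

Applying constant-fold statement-by-statement:
  [1] c = 4  (unchanged)
  [2] b = 4 * 6  -> b = 24
  [3] d = 3  (unchanged)
  [4] z = b * 7  (unchanged)
  [5] y = c * z  (unchanged)
  [6] return b  (unchanged)
Result (6 stmts):
  c = 4
  b = 24
  d = 3
  z = b * 7
  y = c * z
  return b

Answer: c = 4
b = 24
d = 3
z = b * 7
y = c * z
return b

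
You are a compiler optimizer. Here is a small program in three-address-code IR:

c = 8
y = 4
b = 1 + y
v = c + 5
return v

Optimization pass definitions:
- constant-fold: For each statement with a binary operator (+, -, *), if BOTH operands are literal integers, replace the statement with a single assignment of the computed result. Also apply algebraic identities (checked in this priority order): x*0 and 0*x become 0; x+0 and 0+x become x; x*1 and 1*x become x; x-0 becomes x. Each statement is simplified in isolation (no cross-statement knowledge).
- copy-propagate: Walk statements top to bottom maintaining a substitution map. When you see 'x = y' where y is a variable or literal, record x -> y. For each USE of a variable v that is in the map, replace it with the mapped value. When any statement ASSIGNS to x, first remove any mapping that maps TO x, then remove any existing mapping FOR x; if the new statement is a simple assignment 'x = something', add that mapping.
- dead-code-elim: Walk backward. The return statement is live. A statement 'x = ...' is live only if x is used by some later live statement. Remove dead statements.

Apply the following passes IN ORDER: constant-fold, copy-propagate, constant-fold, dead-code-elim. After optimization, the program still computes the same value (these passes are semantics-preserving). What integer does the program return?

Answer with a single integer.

Initial IR:
  c = 8
  y = 4
  b = 1 + y
  v = c + 5
  return v
After constant-fold (5 stmts):
  c = 8
  y = 4
  b = 1 + y
  v = c + 5
  return v
After copy-propagate (5 stmts):
  c = 8
  y = 4
  b = 1 + 4
  v = 8 + 5
  return v
After constant-fold (5 stmts):
  c = 8
  y = 4
  b = 5
  v = 13
  return v
After dead-code-elim (2 stmts):
  v = 13
  return v
Evaluate:
  c = 8  =>  c = 8
  y = 4  =>  y = 4
  b = 1 + y  =>  b = 5
  v = c + 5  =>  v = 13
  return v = 13

Answer: 13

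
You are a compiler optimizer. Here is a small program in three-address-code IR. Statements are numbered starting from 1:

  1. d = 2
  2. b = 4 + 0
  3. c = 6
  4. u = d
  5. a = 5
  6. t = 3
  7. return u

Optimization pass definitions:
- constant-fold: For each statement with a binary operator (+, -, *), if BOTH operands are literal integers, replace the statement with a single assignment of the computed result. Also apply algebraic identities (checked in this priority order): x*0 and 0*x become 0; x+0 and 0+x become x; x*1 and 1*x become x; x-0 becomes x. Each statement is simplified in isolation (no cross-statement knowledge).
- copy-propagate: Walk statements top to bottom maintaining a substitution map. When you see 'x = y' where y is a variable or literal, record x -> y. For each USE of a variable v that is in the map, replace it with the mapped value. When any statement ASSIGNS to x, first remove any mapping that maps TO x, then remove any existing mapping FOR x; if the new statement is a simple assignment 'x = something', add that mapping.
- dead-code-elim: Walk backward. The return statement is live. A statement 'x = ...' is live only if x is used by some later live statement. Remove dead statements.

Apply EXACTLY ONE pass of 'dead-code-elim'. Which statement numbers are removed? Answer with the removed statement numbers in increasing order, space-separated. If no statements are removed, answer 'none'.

Answer: 2 3 5 6

Derivation:
Backward liveness scan:
Stmt 1 'd = 2': KEEP (d is live); live-in = []
Stmt 2 'b = 4 + 0': DEAD (b not in live set ['d'])
Stmt 3 'c = 6': DEAD (c not in live set ['d'])
Stmt 4 'u = d': KEEP (u is live); live-in = ['d']
Stmt 5 'a = 5': DEAD (a not in live set ['u'])
Stmt 6 't = 3': DEAD (t not in live set ['u'])
Stmt 7 'return u': KEEP (return); live-in = ['u']
Removed statement numbers: [2, 3, 5, 6]
Surviving IR:
  d = 2
  u = d
  return u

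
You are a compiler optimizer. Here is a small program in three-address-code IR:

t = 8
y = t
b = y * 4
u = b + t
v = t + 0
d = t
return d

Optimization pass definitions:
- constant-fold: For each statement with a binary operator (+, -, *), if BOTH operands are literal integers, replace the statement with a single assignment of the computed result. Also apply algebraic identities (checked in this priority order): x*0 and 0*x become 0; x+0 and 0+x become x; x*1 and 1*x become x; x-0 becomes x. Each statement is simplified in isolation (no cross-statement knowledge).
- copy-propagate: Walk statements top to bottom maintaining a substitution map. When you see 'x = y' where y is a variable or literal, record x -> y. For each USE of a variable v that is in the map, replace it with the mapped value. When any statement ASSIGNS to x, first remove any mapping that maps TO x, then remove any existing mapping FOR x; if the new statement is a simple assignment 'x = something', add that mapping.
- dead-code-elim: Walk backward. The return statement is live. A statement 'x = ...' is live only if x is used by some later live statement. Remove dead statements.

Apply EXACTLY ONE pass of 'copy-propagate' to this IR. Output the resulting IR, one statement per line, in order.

Answer: t = 8
y = 8
b = 8 * 4
u = b + 8
v = 8 + 0
d = 8
return 8

Derivation:
Applying copy-propagate statement-by-statement:
  [1] t = 8  (unchanged)
  [2] y = t  -> y = 8
  [3] b = y * 4  -> b = 8 * 4
  [4] u = b + t  -> u = b + 8
  [5] v = t + 0  -> v = 8 + 0
  [6] d = t  -> d = 8
  [7] return d  -> return 8
Result (7 stmts):
  t = 8
  y = 8
  b = 8 * 4
  u = b + 8
  v = 8 + 0
  d = 8
  return 8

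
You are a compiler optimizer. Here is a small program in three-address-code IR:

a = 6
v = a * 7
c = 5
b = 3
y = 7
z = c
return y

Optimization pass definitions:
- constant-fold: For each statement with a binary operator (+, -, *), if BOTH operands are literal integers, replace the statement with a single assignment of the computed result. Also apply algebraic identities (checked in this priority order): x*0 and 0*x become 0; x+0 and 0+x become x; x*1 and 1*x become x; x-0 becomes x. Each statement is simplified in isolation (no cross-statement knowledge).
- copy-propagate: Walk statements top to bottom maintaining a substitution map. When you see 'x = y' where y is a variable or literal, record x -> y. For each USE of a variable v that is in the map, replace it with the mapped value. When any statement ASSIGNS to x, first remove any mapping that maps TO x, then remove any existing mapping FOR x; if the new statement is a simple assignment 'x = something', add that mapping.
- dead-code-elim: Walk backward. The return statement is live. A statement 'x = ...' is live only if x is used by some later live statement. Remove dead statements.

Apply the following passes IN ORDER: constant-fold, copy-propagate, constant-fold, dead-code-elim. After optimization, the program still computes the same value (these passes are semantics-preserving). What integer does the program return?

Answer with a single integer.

Answer: 7

Derivation:
Initial IR:
  a = 6
  v = a * 7
  c = 5
  b = 3
  y = 7
  z = c
  return y
After constant-fold (7 stmts):
  a = 6
  v = a * 7
  c = 5
  b = 3
  y = 7
  z = c
  return y
After copy-propagate (7 stmts):
  a = 6
  v = 6 * 7
  c = 5
  b = 3
  y = 7
  z = 5
  return 7
After constant-fold (7 stmts):
  a = 6
  v = 42
  c = 5
  b = 3
  y = 7
  z = 5
  return 7
After dead-code-elim (1 stmts):
  return 7
Evaluate:
  a = 6  =>  a = 6
  v = a * 7  =>  v = 42
  c = 5  =>  c = 5
  b = 3  =>  b = 3
  y = 7  =>  y = 7
  z = c  =>  z = 5
  return y = 7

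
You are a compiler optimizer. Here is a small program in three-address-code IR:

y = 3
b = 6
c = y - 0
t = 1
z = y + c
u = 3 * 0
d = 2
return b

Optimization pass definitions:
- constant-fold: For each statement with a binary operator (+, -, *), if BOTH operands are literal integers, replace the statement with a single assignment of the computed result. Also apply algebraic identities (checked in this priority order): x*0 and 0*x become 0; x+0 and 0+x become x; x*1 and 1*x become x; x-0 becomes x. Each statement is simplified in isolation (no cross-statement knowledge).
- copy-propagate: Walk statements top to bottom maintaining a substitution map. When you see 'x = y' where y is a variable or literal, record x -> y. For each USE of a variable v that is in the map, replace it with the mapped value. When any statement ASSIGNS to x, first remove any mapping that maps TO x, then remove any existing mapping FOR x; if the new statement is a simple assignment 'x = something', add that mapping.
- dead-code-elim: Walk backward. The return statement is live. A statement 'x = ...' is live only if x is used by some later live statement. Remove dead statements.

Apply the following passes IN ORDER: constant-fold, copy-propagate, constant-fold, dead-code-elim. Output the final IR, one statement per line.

Answer: return 6

Derivation:
Initial IR:
  y = 3
  b = 6
  c = y - 0
  t = 1
  z = y + c
  u = 3 * 0
  d = 2
  return b
After constant-fold (8 stmts):
  y = 3
  b = 6
  c = y
  t = 1
  z = y + c
  u = 0
  d = 2
  return b
After copy-propagate (8 stmts):
  y = 3
  b = 6
  c = 3
  t = 1
  z = 3 + 3
  u = 0
  d = 2
  return 6
After constant-fold (8 stmts):
  y = 3
  b = 6
  c = 3
  t = 1
  z = 6
  u = 0
  d = 2
  return 6
After dead-code-elim (1 stmts):
  return 6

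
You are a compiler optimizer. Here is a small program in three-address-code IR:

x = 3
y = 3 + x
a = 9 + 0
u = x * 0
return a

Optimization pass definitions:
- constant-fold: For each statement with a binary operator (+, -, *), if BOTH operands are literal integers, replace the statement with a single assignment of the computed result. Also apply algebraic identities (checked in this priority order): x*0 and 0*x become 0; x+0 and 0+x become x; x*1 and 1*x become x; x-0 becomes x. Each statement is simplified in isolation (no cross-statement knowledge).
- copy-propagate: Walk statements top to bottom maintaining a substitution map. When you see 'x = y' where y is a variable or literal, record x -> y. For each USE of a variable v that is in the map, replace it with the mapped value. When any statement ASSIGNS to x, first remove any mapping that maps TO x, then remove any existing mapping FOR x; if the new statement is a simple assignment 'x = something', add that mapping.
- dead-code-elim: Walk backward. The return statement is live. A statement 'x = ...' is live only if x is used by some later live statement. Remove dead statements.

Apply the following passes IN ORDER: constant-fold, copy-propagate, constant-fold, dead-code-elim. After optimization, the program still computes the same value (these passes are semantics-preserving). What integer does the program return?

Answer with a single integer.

Answer: 9

Derivation:
Initial IR:
  x = 3
  y = 3 + x
  a = 9 + 0
  u = x * 0
  return a
After constant-fold (5 stmts):
  x = 3
  y = 3 + x
  a = 9
  u = 0
  return a
After copy-propagate (5 stmts):
  x = 3
  y = 3 + 3
  a = 9
  u = 0
  return 9
After constant-fold (5 stmts):
  x = 3
  y = 6
  a = 9
  u = 0
  return 9
After dead-code-elim (1 stmts):
  return 9
Evaluate:
  x = 3  =>  x = 3
  y = 3 + x  =>  y = 6
  a = 9 + 0  =>  a = 9
  u = x * 0  =>  u = 0
  return a = 9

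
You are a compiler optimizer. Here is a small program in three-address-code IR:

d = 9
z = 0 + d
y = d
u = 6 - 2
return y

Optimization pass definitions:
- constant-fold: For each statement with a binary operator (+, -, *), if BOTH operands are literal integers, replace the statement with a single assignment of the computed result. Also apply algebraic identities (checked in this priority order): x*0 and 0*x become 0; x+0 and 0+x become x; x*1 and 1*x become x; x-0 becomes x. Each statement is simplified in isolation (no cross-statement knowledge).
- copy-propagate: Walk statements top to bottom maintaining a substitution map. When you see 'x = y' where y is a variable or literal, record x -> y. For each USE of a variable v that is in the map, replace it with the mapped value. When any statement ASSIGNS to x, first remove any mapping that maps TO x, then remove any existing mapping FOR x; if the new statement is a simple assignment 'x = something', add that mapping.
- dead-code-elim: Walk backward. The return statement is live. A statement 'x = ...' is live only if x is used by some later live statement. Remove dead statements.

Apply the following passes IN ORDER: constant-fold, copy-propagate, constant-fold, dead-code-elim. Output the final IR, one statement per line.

Answer: return 9

Derivation:
Initial IR:
  d = 9
  z = 0 + d
  y = d
  u = 6 - 2
  return y
After constant-fold (5 stmts):
  d = 9
  z = d
  y = d
  u = 4
  return y
After copy-propagate (5 stmts):
  d = 9
  z = 9
  y = 9
  u = 4
  return 9
After constant-fold (5 stmts):
  d = 9
  z = 9
  y = 9
  u = 4
  return 9
After dead-code-elim (1 stmts):
  return 9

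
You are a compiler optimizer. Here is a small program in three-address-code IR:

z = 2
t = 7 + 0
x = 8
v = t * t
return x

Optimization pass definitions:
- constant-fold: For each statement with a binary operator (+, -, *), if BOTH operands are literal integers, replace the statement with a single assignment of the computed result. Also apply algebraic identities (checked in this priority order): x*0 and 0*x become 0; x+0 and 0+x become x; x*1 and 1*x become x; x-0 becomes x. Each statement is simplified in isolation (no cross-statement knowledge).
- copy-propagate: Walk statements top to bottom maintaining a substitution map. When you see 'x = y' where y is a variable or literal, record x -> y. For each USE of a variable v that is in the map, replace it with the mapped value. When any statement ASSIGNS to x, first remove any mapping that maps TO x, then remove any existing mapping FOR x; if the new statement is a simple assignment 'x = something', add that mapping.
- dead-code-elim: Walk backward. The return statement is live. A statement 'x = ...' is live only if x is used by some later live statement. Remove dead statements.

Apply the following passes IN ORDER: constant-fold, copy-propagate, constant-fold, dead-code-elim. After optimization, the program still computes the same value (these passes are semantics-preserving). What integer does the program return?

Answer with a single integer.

Answer: 8

Derivation:
Initial IR:
  z = 2
  t = 7 + 0
  x = 8
  v = t * t
  return x
After constant-fold (5 stmts):
  z = 2
  t = 7
  x = 8
  v = t * t
  return x
After copy-propagate (5 stmts):
  z = 2
  t = 7
  x = 8
  v = 7 * 7
  return 8
After constant-fold (5 stmts):
  z = 2
  t = 7
  x = 8
  v = 49
  return 8
After dead-code-elim (1 stmts):
  return 8
Evaluate:
  z = 2  =>  z = 2
  t = 7 + 0  =>  t = 7
  x = 8  =>  x = 8
  v = t * t  =>  v = 49
  return x = 8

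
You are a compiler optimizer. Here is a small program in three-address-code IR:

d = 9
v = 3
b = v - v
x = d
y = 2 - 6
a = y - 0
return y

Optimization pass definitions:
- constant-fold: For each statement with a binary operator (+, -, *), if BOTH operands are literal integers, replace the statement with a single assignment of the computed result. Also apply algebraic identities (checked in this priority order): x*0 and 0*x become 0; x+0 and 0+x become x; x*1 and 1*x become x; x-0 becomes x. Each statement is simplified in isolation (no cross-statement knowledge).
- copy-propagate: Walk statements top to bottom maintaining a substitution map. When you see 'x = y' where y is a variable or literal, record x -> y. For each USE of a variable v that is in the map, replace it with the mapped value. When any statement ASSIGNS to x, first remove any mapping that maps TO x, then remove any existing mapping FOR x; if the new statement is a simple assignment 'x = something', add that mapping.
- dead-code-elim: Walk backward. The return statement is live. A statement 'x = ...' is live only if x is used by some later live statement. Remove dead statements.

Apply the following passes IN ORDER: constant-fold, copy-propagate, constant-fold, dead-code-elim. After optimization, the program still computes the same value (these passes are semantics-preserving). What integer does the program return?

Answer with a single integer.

Initial IR:
  d = 9
  v = 3
  b = v - v
  x = d
  y = 2 - 6
  a = y - 0
  return y
After constant-fold (7 stmts):
  d = 9
  v = 3
  b = v - v
  x = d
  y = -4
  a = y
  return y
After copy-propagate (7 stmts):
  d = 9
  v = 3
  b = 3 - 3
  x = 9
  y = -4
  a = -4
  return -4
After constant-fold (7 stmts):
  d = 9
  v = 3
  b = 0
  x = 9
  y = -4
  a = -4
  return -4
After dead-code-elim (1 stmts):
  return -4
Evaluate:
  d = 9  =>  d = 9
  v = 3  =>  v = 3
  b = v - v  =>  b = 0
  x = d  =>  x = 9
  y = 2 - 6  =>  y = -4
  a = y - 0  =>  a = -4
  return y = -4

Answer: -4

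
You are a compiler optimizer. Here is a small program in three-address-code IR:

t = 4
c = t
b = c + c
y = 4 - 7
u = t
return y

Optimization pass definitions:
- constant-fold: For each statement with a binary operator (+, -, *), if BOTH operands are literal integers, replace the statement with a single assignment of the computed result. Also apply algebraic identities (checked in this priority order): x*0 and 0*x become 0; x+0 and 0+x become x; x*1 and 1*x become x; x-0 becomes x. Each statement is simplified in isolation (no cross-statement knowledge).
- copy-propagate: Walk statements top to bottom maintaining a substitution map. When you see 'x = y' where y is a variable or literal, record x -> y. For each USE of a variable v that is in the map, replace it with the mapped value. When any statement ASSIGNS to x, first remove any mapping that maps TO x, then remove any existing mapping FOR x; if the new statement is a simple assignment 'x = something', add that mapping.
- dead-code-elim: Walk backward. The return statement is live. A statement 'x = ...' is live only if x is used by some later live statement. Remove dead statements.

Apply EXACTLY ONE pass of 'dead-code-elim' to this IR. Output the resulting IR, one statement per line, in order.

Answer: y = 4 - 7
return y

Derivation:
Applying dead-code-elim statement-by-statement:
  [6] return y  -> KEEP (return); live=['y']
  [5] u = t  -> DEAD (u not live)
  [4] y = 4 - 7  -> KEEP; live=[]
  [3] b = c + c  -> DEAD (b not live)
  [2] c = t  -> DEAD (c not live)
  [1] t = 4  -> DEAD (t not live)
Result (2 stmts):
  y = 4 - 7
  return y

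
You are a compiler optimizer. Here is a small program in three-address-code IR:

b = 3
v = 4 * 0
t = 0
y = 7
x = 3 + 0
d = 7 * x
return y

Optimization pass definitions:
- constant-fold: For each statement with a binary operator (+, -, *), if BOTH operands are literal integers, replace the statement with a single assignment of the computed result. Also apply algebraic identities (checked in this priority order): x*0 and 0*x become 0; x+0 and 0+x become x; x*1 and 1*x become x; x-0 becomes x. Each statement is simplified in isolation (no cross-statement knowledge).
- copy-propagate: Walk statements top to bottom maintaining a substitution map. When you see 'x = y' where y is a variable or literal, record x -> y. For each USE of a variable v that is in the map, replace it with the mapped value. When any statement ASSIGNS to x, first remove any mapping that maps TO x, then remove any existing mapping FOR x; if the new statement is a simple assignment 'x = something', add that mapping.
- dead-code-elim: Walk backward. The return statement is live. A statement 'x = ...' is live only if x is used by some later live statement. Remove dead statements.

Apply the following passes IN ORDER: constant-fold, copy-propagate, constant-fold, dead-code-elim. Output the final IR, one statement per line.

Initial IR:
  b = 3
  v = 4 * 0
  t = 0
  y = 7
  x = 3 + 0
  d = 7 * x
  return y
After constant-fold (7 stmts):
  b = 3
  v = 0
  t = 0
  y = 7
  x = 3
  d = 7 * x
  return y
After copy-propagate (7 stmts):
  b = 3
  v = 0
  t = 0
  y = 7
  x = 3
  d = 7 * 3
  return 7
After constant-fold (7 stmts):
  b = 3
  v = 0
  t = 0
  y = 7
  x = 3
  d = 21
  return 7
After dead-code-elim (1 stmts):
  return 7

Answer: return 7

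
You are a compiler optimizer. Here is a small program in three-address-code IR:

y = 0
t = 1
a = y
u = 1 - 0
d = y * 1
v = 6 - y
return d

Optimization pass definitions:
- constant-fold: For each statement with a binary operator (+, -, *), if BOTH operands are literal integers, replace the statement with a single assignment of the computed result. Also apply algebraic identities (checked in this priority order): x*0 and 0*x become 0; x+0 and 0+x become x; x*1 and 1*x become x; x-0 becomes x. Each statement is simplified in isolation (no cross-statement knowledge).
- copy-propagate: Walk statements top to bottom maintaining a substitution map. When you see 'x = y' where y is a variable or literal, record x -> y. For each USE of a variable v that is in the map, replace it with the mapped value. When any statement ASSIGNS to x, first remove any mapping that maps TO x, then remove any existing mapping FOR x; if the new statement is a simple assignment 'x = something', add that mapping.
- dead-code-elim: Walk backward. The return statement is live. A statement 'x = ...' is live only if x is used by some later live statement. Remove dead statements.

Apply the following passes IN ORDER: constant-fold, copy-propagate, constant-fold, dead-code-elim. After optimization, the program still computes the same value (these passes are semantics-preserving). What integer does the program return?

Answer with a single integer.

Answer: 0

Derivation:
Initial IR:
  y = 0
  t = 1
  a = y
  u = 1 - 0
  d = y * 1
  v = 6 - y
  return d
After constant-fold (7 stmts):
  y = 0
  t = 1
  a = y
  u = 1
  d = y
  v = 6 - y
  return d
After copy-propagate (7 stmts):
  y = 0
  t = 1
  a = 0
  u = 1
  d = 0
  v = 6 - 0
  return 0
After constant-fold (7 stmts):
  y = 0
  t = 1
  a = 0
  u = 1
  d = 0
  v = 6
  return 0
After dead-code-elim (1 stmts):
  return 0
Evaluate:
  y = 0  =>  y = 0
  t = 1  =>  t = 1
  a = y  =>  a = 0
  u = 1 - 0  =>  u = 1
  d = y * 1  =>  d = 0
  v = 6 - y  =>  v = 6
  return d = 0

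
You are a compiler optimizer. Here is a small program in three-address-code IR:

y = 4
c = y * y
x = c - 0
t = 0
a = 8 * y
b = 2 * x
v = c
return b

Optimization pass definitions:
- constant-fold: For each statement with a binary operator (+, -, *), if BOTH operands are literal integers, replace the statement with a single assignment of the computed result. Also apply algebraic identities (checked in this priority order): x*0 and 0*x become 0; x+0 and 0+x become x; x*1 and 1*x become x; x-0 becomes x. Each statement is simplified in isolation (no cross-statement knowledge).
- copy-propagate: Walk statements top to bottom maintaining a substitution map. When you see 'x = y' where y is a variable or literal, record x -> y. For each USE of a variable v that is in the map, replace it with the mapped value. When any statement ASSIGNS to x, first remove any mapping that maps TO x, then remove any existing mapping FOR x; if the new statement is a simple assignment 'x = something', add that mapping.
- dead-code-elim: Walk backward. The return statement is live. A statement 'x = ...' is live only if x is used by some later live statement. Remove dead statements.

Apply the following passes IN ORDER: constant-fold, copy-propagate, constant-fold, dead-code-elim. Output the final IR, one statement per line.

Initial IR:
  y = 4
  c = y * y
  x = c - 0
  t = 0
  a = 8 * y
  b = 2 * x
  v = c
  return b
After constant-fold (8 stmts):
  y = 4
  c = y * y
  x = c
  t = 0
  a = 8 * y
  b = 2 * x
  v = c
  return b
After copy-propagate (8 stmts):
  y = 4
  c = 4 * 4
  x = c
  t = 0
  a = 8 * 4
  b = 2 * c
  v = c
  return b
After constant-fold (8 stmts):
  y = 4
  c = 16
  x = c
  t = 0
  a = 32
  b = 2 * c
  v = c
  return b
After dead-code-elim (3 stmts):
  c = 16
  b = 2 * c
  return b

Answer: c = 16
b = 2 * c
return b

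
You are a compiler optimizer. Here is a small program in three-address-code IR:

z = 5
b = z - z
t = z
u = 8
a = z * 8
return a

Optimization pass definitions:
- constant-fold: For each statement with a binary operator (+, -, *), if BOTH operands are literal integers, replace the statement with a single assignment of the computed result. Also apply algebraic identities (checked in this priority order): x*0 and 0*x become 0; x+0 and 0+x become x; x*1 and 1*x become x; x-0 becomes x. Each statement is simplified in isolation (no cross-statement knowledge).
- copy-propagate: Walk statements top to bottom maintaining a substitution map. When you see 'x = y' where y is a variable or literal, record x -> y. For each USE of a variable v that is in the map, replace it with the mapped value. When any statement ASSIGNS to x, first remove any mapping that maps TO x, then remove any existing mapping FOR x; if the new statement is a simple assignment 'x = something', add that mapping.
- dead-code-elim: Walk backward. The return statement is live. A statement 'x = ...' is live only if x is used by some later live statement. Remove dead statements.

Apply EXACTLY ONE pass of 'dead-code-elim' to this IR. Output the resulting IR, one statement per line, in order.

Applying dead-code-elim statement-by-statement:
  [6] return a  -> KEEP (return); live=['a']
  [5] a = z * 8  -> KEEP; live=['z']
  [4] u = 8  -> DEAD (u not live)
  [3] t = z  -> DEAD (t not live)
  [2] b = z - z  -> DEAD (b not live)
  [1] z = 5  -> KEEP; live=[]
Result (3 stmts):
  z = 5
  a = z * 8
  return a

Answer: z = 5
a = z * 8
return a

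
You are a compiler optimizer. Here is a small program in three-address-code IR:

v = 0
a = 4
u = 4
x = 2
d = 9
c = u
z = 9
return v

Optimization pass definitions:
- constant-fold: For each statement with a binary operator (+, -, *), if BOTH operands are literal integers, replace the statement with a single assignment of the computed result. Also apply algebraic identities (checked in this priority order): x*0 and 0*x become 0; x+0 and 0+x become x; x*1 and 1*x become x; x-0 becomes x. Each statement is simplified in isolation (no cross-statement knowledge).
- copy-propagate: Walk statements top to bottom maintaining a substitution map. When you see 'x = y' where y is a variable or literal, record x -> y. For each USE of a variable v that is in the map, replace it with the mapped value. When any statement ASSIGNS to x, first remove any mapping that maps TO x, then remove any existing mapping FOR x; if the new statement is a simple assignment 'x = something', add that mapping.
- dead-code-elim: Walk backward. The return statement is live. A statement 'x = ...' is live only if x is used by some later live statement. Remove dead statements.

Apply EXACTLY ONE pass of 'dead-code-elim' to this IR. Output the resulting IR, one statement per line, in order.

Applying dead-code-elim statement-by-statement:
  [8] return v  -> KEEP (return); live=['v']
  [7] z = 9  -> DEAD (z not live)
  [6] c = u  -> DEAD (c not live)
  [5] d = 9  -> DEAD (d not live)
  [4] x = 2  -> DEAD (x not live)
  [3] u = 4  -> DEAD (u not live)
  [2] a = 4  -> DEAD (a not live)
  [1] v = 0  -> KEEP; live=[]
Result (2 stmts):
  v = 0
  return v

Answer: v = 0
return v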